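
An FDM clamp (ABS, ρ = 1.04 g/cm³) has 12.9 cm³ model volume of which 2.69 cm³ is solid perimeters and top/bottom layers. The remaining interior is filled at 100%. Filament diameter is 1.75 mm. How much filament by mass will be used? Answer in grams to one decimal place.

Volume inside the shell = 12.9 − 2.69, so 10.21 cm³.
Infill volume = 1.00 × 10.21 = 10.21 cm³.
Total extruded = 2.69 + 10.21, so 12.9 cm³.
Mass = 12.9 × 1.04 = 13.416 g.

13.4 g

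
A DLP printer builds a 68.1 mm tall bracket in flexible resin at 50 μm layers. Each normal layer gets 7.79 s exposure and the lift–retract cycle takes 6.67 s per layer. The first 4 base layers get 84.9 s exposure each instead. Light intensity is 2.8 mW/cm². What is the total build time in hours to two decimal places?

5.56 hours

Layers = ⌈68.1/0.05⌉ = 1362.
Bottom layers = 4 × (84.9 + 6.67) = 366.28 s.
Regular layers: 1358 × (7.79 + 6.67) → 19636.68 s.
Sum: 366.28 + 19636.68 = 20002.96 s → 5.56 hours.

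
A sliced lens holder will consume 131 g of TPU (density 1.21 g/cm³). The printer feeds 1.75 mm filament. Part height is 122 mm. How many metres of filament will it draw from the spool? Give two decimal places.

45.01 m

Extruded volume: 131/1.21 = 108.2645 cm³ (108264.5 mm³).
Cross-section of 1.75 mm filament: π·(1.75/2)² = 2.4053 mm².
Length = 108264.5 / 2.4053 = 45010.81 mm = 45.01 m.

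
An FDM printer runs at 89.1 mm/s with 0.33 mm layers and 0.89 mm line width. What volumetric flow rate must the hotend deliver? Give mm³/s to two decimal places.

26.17

A: 0.33 × 0.89 → 0.2937 mm².
Volumetric flow = 89.1 × 0.2937 = 26.17 mm³/s.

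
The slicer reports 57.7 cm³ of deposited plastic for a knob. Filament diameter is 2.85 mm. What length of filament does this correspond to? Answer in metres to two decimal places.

A = π r² = π × 1.425² = 6.3794 mm².
Length = 57.7 cm³ / 6.3794 mm² = 57700 / 6.3794 = 9044.74 mm = 9.04 m.

9.04 m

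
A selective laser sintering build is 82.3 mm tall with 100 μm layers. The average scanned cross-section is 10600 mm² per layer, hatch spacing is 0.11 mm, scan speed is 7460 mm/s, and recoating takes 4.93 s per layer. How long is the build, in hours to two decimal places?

Layer count = ceil(82.3 / 0.1) = 823.
Hatch length per layer: 10600 / 0.11 → 96363.6 mm.
Per-layer scan time: 96363.6 / 7460 → 12.9174 s.
Layer cycle = 12.9174 + 4.93 = 17.8474 s.
823 layers × 17.8474 s/layer = 14688.4102 s, i.e. 4.08 hours.

4.08 hours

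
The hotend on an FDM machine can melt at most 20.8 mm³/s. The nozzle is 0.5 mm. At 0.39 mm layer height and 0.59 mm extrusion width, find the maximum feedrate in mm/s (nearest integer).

90 mm/s

Extrusion cross-section = 0.39 × 0.59, so 0.2301 mm².
v_max = Q/A = 20.8/0.2301 = 90.40 mm/s → 90 mm/s.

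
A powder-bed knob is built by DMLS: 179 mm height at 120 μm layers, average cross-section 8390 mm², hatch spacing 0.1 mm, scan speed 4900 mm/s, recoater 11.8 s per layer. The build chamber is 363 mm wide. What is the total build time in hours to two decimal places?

Number of layers: 179 / 0.12 → 1492 (rounded up).
Hatch length per layer: 8390 / 0.1 → 83900 mm.
Scan time per layer = 83900 / 4900 = 17.1224 s.
Per-layer time = 17.1224 + 11.8, so 28.9224 s.
1492 layers × 28.9224 s/layer = 43152.2208 s, i.e. 11.99 hours.

11.99 hours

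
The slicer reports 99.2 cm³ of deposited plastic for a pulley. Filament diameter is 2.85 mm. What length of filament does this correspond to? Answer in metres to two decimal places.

Cross-section of 2.85 mm filament: π·(2.85/2)² = 6.3794 mm².
L = 99200 mm³ / 6.3794 mm² = 15550.05 mm, i.e. 15.55 m.

15.55 m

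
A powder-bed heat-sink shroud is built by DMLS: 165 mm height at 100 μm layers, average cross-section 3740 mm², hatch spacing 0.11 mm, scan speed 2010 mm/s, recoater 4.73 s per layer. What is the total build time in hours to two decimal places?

Layer count = ceil(165 / 0.1) = 1650.
Scan path per layer = 3740 / 0.11 = 34000 mm.
Per-layer scan time = 34000 / 2010 = 16.9154 s.
Layer cycle = 16.9154 + 4.73, so 21.6454 s.
1650 layers × 21.6454 s/layer = 35714.91 s, i.e. 9.92 hours.

9.92 hours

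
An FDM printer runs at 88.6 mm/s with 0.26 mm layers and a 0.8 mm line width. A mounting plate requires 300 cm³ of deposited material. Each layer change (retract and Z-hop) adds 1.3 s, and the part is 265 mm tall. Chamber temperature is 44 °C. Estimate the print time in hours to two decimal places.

4.89 hours

Line area: 0.26 × 0.8 → 0.208 mm².
Total extruded path = 300000/0.208 = 1442307.7 mm.
Extrusion time: 1442307.7 / 88.6 → 16278.9 s.
Layer count = ceil(265 / 0.26) = 1020.
Non-print overhead = 1020 × 1.3 = 1326 s.
Total = 16278.9 + 1326 = 17604.9 s = 4.89 hours.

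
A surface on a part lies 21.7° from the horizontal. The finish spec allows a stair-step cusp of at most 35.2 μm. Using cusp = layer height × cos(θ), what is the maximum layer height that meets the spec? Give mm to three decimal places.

0.038 mm

cos(21.7°) = 0.9291; t_max = 0.0352/0.9291 = 0.038 mm.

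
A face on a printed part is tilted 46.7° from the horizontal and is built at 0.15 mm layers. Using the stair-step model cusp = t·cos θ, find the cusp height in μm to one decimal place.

cos(46.7°) = 0.6858, so cusp = 0.15 × 0.6858 = 0.10287 mm → 102.9 μm.

102.9 μm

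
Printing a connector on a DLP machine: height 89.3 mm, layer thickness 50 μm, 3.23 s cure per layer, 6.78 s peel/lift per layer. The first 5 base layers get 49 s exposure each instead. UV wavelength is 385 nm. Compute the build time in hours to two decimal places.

Number of layers: 89.3 / 0.05 → 1786 (rounded up).
Bottom layers = 5 × (49 + 6.78) = 278.9 s.
Remaining layers: 1781 × (3.23 + 6.78) → 17827.81 s.
Sum: 278.9 + 17827.81 = 18106.71 s → 5.03 hours.

5.03 hours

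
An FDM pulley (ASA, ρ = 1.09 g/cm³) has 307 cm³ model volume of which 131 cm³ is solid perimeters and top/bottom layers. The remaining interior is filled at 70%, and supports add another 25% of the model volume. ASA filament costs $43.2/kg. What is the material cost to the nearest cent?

Volume inside the shell = 307 − 131, so 176 cm³.
Infill deposited = 0.70 × 176 = 123.2 cm³.
Support = 0.25 × 307 = 76.75 cm³.
Total printed volume = 131 + 123.2 + 76.75 = 330.95 cm³.
Mass = 330.95 × 1.09, so 360.7355 g.
At $43.2/kg: 360.7355/1000 × 43.2 = $15.58.

$15.58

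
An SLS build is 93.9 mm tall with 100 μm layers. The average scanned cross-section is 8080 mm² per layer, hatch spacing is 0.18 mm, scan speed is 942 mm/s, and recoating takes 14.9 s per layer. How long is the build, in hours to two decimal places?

Number of layers: 93.9 / 0.1 → 939 (rounded up).
Hatch length per layer = 8080 / 0.18, so 44888.9 mm.
Laser time per layer = 44888.9 / 942 = 47.6528 s.
Time per layer: 47.6528 + 14.9 → 62.5528 s.
Build time = 939 × 62.5528 = 58737.0792 s = 16.32 hours.

16.32 hours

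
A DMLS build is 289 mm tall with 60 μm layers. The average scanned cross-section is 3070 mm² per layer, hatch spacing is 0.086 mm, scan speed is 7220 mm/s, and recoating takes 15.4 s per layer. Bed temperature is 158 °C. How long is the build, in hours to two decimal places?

Number of layers: 289 / 0.06 → 4817 (rounded up).
Scan path per layer = 3070 / 0.086 = 35697.7 mm.
Laser time per layer: 35697.7 / 7220 → 4.9443 s.
Time per layer = 4.9443 + 15.4 = 20.3443 s.
4817 layers × 20.3443 s/layer = 97998.4931 s, i.e. 27.22 hours.

27.22 hours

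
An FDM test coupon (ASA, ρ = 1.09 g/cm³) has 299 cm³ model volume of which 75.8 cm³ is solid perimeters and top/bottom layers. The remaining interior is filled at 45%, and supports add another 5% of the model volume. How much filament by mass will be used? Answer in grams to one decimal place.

Volume inside the shell = 299 − 75.8 = 223.2 cm³.
Infill volume = 0.45 × 223.2 = 100.44 cm³.
Support = 0.05 × 299, so 14.95 cm³.
Total printed volume = 75.8 + 100.44 + 14.95, so 191.19 cm³.
Mass = 191.19 × 1.09 = 208.3971 g.

208.4 g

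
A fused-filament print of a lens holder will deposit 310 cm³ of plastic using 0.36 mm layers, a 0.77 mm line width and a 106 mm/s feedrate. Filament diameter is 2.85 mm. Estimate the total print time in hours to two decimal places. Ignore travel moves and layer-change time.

Bead cross-section: 0.36 × 0.77 → 0.2772 mm².
Toolpath length = 310 cm³ / 0.2772 mm² = 310000 / 0.2772 = 1118326.1 mm.
Print-move time = 1118326.1 / 106 = 10550.2 s.
Converting: 10550.2 s = 2.93 hours.

2.93 hours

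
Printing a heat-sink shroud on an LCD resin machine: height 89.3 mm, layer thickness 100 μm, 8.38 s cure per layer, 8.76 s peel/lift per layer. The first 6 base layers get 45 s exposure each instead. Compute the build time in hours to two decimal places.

Layers = ⌈89.3/0.1⌉ = 893.
Bottom layers = 6 × (45 + 8.76) = 322.56 s.
Remaining layers = 887 × (8.38 + 8.76), so 15203.18 s.
Sum: 322.56 + 15203.18 = 15525.74 s → 4.31 hours.

4.31 hours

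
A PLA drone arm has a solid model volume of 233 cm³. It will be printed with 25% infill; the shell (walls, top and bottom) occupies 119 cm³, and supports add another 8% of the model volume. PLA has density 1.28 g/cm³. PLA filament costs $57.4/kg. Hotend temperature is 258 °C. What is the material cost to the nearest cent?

$12.21

Interior volume = 233 − 119 = 114 cm³.
Infill volume: 0.25 × 114 → 28.5 cm³.
Support: 0.08 × 233 → 18.64 cm³.
Deposited volume: 119 + 28.5 + 18.64 → 166.14 cm³.
Mass = 166.14 × 1.28, so 212.6592 g.
At $57.4/kg: 212.6592/1000 × 57.4 = $12.21.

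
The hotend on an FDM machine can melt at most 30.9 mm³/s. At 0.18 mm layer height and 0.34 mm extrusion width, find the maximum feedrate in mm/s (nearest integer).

505 mm/s

A = 0.18 × 0.34, so 0.0612 mm².
Max speed = 30.9 / 0.0612 = 504.90 ≈ 505 mm/s.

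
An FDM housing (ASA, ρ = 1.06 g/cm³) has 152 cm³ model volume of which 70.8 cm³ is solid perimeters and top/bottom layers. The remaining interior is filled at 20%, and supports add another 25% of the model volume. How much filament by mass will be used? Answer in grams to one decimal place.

132.5 g

Interior volume = 152 − 70.8, so 81.2 cm³.
Deposited infill: 0.20 × 81.2 → 16.24 cm³.
Support = 0.25 × 152, so 38 cm³.
Total extruded = 70.8 + 16.24 + 38 = 125.04 cm³.
Mass: 125.04 × 1.06 → 132.5424 g.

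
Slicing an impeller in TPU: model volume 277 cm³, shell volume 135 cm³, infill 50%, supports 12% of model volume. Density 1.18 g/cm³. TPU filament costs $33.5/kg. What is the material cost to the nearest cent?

Infill region: 277 − 135 → 142 cm³.
Infill deposited: 0.50 × 142 → 71 cm³.
Support = 0.12 × 277 = 33.24 cm³.
Total printed volume: 135 + 71 + 33.24 → 239.24 cm³.
Mass = 239.24 × 1.18 = 282.3032 g.
Cost = 282.3032 g / 1000 × $33.5/kg = $9.46.

$9.46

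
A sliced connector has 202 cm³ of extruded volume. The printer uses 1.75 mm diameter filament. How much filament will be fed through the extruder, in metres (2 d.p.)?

Filament cross-section = π × (1.75/2)² = 2.4053 mm².
Length = 202 cm³ / 2.4053 mm² = 202000 / 2.4053 = 83981.21 mm = 83.98 m.

83.98 m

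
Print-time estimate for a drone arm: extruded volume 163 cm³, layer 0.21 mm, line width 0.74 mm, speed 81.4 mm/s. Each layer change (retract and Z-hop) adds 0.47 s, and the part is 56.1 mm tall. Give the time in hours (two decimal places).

Extrusion cross-section = 0.21 × 0.74, so 0.1554 mm².
Path length: 163000 mm³ / 0.1554 mm² → 1048906 mm.
Extrusion time = 1048906 / 81.4 = 12885.8 s.
Layers = ⌈56.1/0.21⌉ = 268.
Z-hop total = 268 × 0.47, so 125.96 s.
Altogether 12885.8 + 125.96 = 13011.76 s, i.e. 3.61 hours.

3.61 hours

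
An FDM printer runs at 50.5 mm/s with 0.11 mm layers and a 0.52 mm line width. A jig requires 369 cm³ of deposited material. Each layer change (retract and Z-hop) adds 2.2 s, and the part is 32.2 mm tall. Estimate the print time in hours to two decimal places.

35.66 hours

Extrusion cross-section = 0.11 × 0.52 = 0.0572 mm².
Toolpath length = 369 cm³ / 0.0572 mm² = 369000 / 0.0572 = 6451049 mm.
Extrusion time: 6451049 / 50.5 → 127743.5 s.
Number of layers: 32.2 / 0.11 → 293 (rounded up).
Layer-change overhead = 293 × 2.2 = 644.6 s.
Altogether 127743.5 + 644.6 = 128388.1 s, i.e. 35.66 hours.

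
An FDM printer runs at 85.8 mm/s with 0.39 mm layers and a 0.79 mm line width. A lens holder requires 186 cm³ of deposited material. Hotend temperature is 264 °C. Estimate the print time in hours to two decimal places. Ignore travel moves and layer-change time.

Line area = 0.39 × 0.79, so 0.3081 mm².
Path length: 186000 mm³ / 0.3081 mm² → 603700.1 mm.
Time extruding: 603700.1 / 85.8 → 7036.1 s.
That's 7036.1 s → 1.95 hours.

1.95 hours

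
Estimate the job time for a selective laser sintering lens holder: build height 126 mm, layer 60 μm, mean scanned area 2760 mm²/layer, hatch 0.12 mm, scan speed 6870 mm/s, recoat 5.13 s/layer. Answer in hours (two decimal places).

4.95 hours

Layers = ⌈126/0.06⌉ = 2100.
Scan path per layer: 2760 / 0.12 → 23000 mm.
Scan time per layer = 23000 / 6870 = 3.3479 s.
Time per layer = 3.3479 + 5.13 = 8.4779 s.
Total: 2100 × 8.4779 s = 17803.59 s → 4.95 hours.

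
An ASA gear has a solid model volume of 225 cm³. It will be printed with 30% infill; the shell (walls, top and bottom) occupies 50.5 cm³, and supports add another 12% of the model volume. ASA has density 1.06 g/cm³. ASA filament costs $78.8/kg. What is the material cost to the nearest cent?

$10.85

Volume inside the shell = 225 − 50.5, so 174.5 cm³.
Infill volume = 0.30 × 174.5 = 52.35 cm³.
Support = 0.12 × 225, so 27 cm³.
Total extruded: 50.5 + 52.35 + 27 → 129.85 cm³.
Mass: 129.85 × 1.06 → 137.641 g.
Cost = 137.641 g / 1000 × $78.8/kg = $10.85.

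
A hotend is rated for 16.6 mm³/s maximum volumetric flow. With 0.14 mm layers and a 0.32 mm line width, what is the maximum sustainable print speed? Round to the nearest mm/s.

Bead cross-section = 0.14 × 0.32, so 0.0448 mm².
v_max = Q/A = 16.6/0.0448 = 370.54 mm/s → 371 mm/s.

371 mm/s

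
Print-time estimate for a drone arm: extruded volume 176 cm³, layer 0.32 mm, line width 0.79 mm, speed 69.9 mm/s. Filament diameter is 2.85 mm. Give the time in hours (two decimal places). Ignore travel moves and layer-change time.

Line area: 0.32 × 0.79 → 0.2528 mm².
Toolpath length = 176 cm³ / 0.2528 mm² = 176000 / 0.2528 = 696202.5 mm.
Extrusion time: 696202.5 / 69.9 → 9960 s.
9960 s = 2.77 hours.

2.77 hours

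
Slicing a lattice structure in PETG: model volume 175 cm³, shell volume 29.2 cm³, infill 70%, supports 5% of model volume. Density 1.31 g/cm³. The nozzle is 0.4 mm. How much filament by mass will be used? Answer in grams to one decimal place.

Infill region = 175 − 29.2, so 145.8 cm³.
Deposited infill = 0.70 × 145.8 = 102.06 cm³.
Support = 0.05 × 175 = 8.75 cm³.
Total printed volume = 29.2 + 102.06 + 8.75 = 140.01 cm³.
Mass = 140.01 × 1.31 = 183.4131 g.

183.4 g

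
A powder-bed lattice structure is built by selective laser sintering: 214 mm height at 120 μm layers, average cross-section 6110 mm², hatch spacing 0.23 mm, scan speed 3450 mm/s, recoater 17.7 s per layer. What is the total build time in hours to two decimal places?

Number of layers: 214 / 0.12 → 1784 (rounded up).
Per-layer scan distance: 6110 / 0.23 → 26565.2 mm.
Scan time per layer: 26565.2 / 3450 → 7.7001 s.
Layer cycle = 7.7001 + 17.7 = 25.4001 s.
Build time = 1784 × 25.4001 = 45313.7784 s = 12.59 hours.

12.59 hours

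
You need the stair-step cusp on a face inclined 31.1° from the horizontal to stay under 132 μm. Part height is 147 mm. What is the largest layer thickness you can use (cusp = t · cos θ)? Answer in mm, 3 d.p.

0.154 mm

Layer height = cusp / cos(31.1°) = 0.132 / 0.8563 = 0.154 mm.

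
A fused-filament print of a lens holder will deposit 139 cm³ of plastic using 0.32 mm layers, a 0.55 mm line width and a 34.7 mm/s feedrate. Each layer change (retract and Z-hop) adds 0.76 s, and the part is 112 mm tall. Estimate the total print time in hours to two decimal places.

6.40 hours

Extrusion cross-section: 0.32 × 0.55 → 0.176 mm².
Path length: 139000 mm³ / 0.176 mm² → 789772.7 mm.
Extrusion time = 789772.7 / 34.7, so 22760 s.
Layers = ⌈112/0.32⌉ = 350.
Layer-change overhead: 350 × 0.76 → 266 s.
Total = 22760 + 266 = 23026 s = 6.40 hours.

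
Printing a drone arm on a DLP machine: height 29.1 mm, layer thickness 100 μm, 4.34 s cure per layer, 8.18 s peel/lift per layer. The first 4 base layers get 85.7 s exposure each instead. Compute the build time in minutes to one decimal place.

66.1 minutes

Layer count = ceil(29.1 / 0.1) = 291.
Base layers = 4 × (85.7 + 8.18) = 375.52 s.
Remaining layers: 287 × (4.34 + 8.18) → 3593.24 s.
Sum: 375.52 + 3593.24 = 3968.76 s → 66.1 minutes.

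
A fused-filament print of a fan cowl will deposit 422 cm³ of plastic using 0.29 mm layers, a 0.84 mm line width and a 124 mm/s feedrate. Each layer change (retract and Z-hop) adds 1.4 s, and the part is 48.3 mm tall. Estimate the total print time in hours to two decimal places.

Extrusion cross-section = 0.29 × 0.84, so 0.2436 mm².
Toolpath length = 422 cm³ / 0.2436 mm² = 422000 / 0.2436 = 1732348.1 mm.
Time extruding: 1732348.1 / 124 → 13970.5 s.
Layers = ⌈48.3/0.29⌉ = 167.
Layer-change overhead = 167 × 1.4, so 233.8 s.
Altogether 13970.5 + 233.8 = 14204.3 s, i.e. 3.95 hours.

3.95 hours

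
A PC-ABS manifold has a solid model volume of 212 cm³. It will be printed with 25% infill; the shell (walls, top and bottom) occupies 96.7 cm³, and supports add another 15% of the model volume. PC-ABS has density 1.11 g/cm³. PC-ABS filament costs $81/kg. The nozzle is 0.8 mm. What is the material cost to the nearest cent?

Interior volume = 212 − 96.7, so 115.3 cm³.
Infill deposited = 0.25 × 115.3 = 28.825 cm³.
Support = 0.15 × 212 = 31.8 cm³.
Deposited volume: 96.7 + 28.825 + 31.8 → 157.325 cm³.
Mass = 157.325 × 1.11, so 174.63075 g.
Cost = 174.63075 g / 1000 × $81/kg = $14.15.

$14.15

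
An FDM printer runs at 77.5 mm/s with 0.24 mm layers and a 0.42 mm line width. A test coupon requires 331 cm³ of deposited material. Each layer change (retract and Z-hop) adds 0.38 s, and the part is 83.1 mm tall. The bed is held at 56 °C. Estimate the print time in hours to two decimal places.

Bead cross-section = 0.24 × 0.42, so 0.1008 mm².
Toolpath length = 331 cm³ / 0.1008 mm² = 331000 / 0.1008 = 3283730.2 mm.
Extrusion time = 3283730.2 / 77.5 = 42370.7 s.
Layer count = ceil(83.1 / 0.24) = 347.
Non-print overhead: 347 × 0.38 → 131.86 s.
Altogether 42370.7 + 131.86 = 42502.56 s, i.e. 11.81 hours.

11.81 hours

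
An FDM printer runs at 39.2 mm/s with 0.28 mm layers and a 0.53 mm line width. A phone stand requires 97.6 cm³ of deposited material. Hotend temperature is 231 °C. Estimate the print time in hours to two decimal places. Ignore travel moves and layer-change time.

4.66 hours

Bead cross-section = 0.28 × 0.53 = 0.1484 mm².
Path length: 97600 mm³ / 0.1484 mm² → 657681.9 mm.
Time extruding = 657681.9 / 39.2, so 16777.6 s.
16777.6 s = 4.66 hours.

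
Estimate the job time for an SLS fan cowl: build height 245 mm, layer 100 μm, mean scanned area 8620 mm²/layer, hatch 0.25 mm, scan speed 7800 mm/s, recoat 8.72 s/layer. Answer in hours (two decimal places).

Layers = ⌈245/0.1⌉ = 2450.
Hatch length per layer: 8620 / 0.25 → 34480 mm.
Laser time per layer = 34480 / 7800 = 4.4205 s.
Per-layer time = 4.4205 + 8.72 = 13.1405 s.
Total: 2450 × 13.1405 s = 32194.225 s → 8.94 hours.

8.94 hours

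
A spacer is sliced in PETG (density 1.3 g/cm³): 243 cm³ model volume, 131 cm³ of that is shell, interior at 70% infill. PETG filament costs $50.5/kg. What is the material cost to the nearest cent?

Volume inside the shell = 243 − 131, so 112 cm³.
Deposited infill: 0.70 × 112 → 78.4 cm³.
Total printed volume = 131 + 78.4 = 209.4 cm³.
Mass = 209.4 × 1.3 = 272.22 g.
Cost = 272.22 g / 1000 × $50.5/kg = $13.75.

$13.75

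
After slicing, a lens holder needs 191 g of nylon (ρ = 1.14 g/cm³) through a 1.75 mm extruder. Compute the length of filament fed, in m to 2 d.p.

69.66 m

Extruded volume: 191/1.14 = 167.5439 cm³ (167543.9 mm³).
A = π r² = π × 0.875² = 2.4053 mm².
Length = 167543.9 / 2.4053 = 69656.13 mm = 69.66 m.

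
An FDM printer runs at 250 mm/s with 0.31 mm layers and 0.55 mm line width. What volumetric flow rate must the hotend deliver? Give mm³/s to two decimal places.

Bead cross-section = 0.31 × 0.55 = 0.1705 mm².
Volumetric flow = 250 × 0.1705 = 42.63 mm³/s.

42.63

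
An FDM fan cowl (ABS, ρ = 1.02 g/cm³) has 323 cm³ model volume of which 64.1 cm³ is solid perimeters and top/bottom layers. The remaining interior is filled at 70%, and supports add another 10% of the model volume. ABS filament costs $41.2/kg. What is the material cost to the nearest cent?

Infill region: 323 − 64.1 → 258.9 cm³.
Infill volume: 0.70 × 258.9 → 181.23 cm³.
Support = 0.10 × 323, so 32.3 cm³.
Total printed volume = 64.1 + 181.23 + 32.3, so 277.63 cm³.
Mass = 277.63 × 1.02, so 283.1826 g.
At $41.2/kg: 283.1826/1000 × 41.2 = $11.67.

$11.67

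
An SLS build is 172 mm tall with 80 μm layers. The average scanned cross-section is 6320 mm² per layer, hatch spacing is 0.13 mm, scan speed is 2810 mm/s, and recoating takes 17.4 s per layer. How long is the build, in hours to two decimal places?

Number of layers: 172 / 0.08 → 2150 (rounded up).
Scan path per layer: 6320 / 0.13 → 48615.4 mm.
Scan time per layer = 48615.4 / 2810 = 17.3009 s.
Per-layer time = 17.3009 + 17.4, so 34.7009 s.
Total: 2150 × 34.7009 s = 74606.935 s → 20.72 hours.

20.72 hours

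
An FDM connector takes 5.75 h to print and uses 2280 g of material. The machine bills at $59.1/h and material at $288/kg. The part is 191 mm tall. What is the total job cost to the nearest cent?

$996.47

Machine cost = 59.1 × 5.75 = $339.825.
Material cost = 288 × 2280/1000 = $656.64.
Total = 339.825 + 656.64 = 996.465 ≈ $996.47.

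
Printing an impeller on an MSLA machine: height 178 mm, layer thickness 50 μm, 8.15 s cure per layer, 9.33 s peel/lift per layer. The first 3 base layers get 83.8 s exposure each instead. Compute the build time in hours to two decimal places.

Layer count = ceil(178 / 0.05) = 3560.
Base layers = 3 × (83.8 + 9.33), so 279.39 s.
Remaining layers: 3557 × (8.15 + 9.33) → 62176.36 s.
Sum: 279.39 + 62176.36 = 62455.75 s → 17.35 hours.

17.35 hours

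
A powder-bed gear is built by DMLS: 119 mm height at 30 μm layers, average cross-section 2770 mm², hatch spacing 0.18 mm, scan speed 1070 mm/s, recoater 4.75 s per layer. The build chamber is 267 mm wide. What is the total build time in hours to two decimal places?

Number of layers: 119 / 0.03 → 3967 (rounded up).
Per-layer scan distance = 2770 / 0.18 = 15388.9 mm.
Laser time per layer = 15388.9 / 1070 = 14.3821 s.
Per-layer time: 14.3821 + 4.75 → 19.1321 s.
3967 layers × 19.1321 s/layer = 75897.0407 s, i.e. 21.08 hours.

21.08 hours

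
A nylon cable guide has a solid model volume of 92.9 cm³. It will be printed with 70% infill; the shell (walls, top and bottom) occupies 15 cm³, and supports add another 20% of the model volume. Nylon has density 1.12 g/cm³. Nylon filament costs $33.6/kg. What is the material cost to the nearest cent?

Interior volume = 92.9 − 15 = 77.9 cm³.
Infill volume = 0.70 × 77.9 = 54.53 cm³.
Support = 0.20 × 92.9 = 18.58 cm³.
Total printed volume = 15 + 54.53 + 18.58, so 88.11 cm³.
Mass: 88.11 × 1.12 → 98.6832 g.
At $33.6/kg: 98.6832/1000 × 33.6 = $3.32.

$3.32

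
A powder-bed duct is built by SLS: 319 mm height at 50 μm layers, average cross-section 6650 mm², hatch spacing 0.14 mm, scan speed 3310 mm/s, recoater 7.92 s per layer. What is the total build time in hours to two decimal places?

Number of layers: 319 / 0.05 → 6380 (rounded up).
Per-layer scan distance = 6650 / 0.14 = 47500 mm.
Scan time per layer: 47500 / 3310 → 14.3505 s.
Per-layer time = 14.3505 + 7.92, so 22.2705 s.
Total: 6380 × 22.2705 s = 142085.79 s → 39.47 hours.

39.47 hours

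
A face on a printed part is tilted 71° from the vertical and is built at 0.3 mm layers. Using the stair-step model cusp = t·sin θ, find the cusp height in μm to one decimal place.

283.7 μm

sin(71°) = 0.9455, so cusp = 0.3 × 0.9455 = 0.28365 mm → 283.7 μm.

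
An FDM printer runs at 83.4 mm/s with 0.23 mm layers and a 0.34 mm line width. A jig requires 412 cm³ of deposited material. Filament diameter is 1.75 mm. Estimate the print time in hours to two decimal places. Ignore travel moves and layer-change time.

17.55 hours

Line area = 0.23 × 0.34, so 0.0782 mm².
Path length: 412000 mm³ / 0.0782 mm² → 5268542.2 mm.
Extrusion time: 5268542.2 / 83.4 → 63172 s.
63172 s = 17.55 hours.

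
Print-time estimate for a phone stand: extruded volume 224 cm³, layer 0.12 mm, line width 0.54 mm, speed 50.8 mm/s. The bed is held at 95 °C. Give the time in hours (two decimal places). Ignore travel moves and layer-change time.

Line area = 0.12 × 0.54, so 0.0648 mm².
Toolpath length = 224 cm³ / 0.0648 mm² = 224000 / 0.0648 = 3456790.1 mm.
Print-move time: 3456790.1 / 50.8 → 68047 s.
68047 s = 18.90 hours.

18.90 hours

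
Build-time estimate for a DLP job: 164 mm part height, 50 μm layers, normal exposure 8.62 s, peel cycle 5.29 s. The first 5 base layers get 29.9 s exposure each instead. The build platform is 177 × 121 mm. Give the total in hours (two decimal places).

12.70 hours

Number of layers: 164 / 0.05 → 3280 (rounded up).
Burn-in layers: 5 × (29.9 + 5.29) → 175.95 s.
Regular layers = 3275 × (8.62 + 5.29) = 45555.25 s.
Total = 175.95 + 45555.25 = 45731.2 s = 12.70 hours.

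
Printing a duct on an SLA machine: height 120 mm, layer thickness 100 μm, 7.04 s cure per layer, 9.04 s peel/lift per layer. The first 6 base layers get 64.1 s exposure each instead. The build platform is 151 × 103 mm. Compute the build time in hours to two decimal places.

5.46 hours

Number of layers: 120 / 0.1 → 1200 (rounded up).
Base layers = 6 × (64.1 + 9.04), so 438.84 s.
Regular layers: 1194 × (7.04 + 9.04) → 19199.52 s.
Sum: 438.84 + 19199.52 = 19638.36 s → 5.46 hours.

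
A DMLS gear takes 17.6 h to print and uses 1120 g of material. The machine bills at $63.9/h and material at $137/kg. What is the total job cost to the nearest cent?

Machine cost = 63.9 × 17.6, so $1124.64.
Feedstock cost = 137 × 1120/1000, so $153.44.
Total = 1124.64 + 153.44 = $1278.08.

$1278.08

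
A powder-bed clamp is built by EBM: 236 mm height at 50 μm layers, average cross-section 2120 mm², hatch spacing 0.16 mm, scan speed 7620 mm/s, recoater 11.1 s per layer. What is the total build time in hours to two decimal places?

Number of layers: 236 / 0.05 → 4720 (rounded up).
Hatch length per layer: 2120 / 0.16 → 13250 mm.
Per-layer scan time = 13250 / 7620 = 1.7388 s.
Time per layer: 1.7388 + 11.1 → 12.8388 s.
Total: 4720 × 12.8388 s = 60599.136 s → 16.83 hours.

16.83 hours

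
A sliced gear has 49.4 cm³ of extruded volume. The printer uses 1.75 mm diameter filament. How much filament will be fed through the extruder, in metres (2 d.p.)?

20.54 m

A = π r² = π × 0.875² = 2.4053 mm².
Length = 49.4 cm³ / 2.4053 mm² = 49400 / 2.4053 = 20537.98 mm = 20.54 m.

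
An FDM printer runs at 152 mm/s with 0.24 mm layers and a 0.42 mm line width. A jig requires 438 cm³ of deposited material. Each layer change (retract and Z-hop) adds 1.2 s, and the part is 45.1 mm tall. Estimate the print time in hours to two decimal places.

Bead cross-section = 0.24 × 0.42, so 0.1008 mm².
Path length: 438000 mm³ / 0.1008 mm² → 4345238.1 mm.
Extrusion time: 4345238.1 / 152 → 28587.1 s.
Layers = ⌈45.1/0.24⌉ = 188.
Z-hop total = 188 × 1.2 = 225.6 s.
Altogether 28587.1 + 225.6 = 28812.7 s, i.e. 8.00 hours.

8.00 hours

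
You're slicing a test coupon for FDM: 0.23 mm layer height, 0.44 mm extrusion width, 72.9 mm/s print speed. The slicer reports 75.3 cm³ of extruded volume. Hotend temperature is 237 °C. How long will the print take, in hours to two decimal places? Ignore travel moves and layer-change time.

2.84 hours

Bead cross-section: 0.23 × 0.44 → 0.1012 mm².
Path length: 75300 mm³ / 0.1012 mm² → 744071.1 mm.
Time extruding = 744071.1 / 72.9 = 10206.7 s.
That's 10206.7 s → 2.84 hours.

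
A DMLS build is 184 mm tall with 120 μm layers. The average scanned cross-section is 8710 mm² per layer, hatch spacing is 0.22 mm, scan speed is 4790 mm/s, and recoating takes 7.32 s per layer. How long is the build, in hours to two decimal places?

Layers = ⌈184/0.12⌉ = 1534.
Per-layer scan distance = 8710 / 0.22, so 39590.9 mm.
Per-layer scan time = 39590.9 / 4790, so 8.2653 s.
Layer cycle = 8.2653 + 7.32 = 15.5853 s.
1534 layers × 15.5853 s/layer = 23907.8502 s, i.e. 6.64 hours.

6.64 hours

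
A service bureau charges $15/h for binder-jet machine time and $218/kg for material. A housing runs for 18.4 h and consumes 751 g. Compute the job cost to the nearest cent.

$439.72

Machine-time cost = 15 × 18.4, so $276.00.
Material cost = 218 × 751/1000 = $163.718.
Total = 276.00 + 163.718 = 439.718 ≈ $439.72.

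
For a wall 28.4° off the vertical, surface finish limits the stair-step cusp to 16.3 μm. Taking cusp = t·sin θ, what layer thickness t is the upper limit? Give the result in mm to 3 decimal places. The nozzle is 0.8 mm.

t = h_c / sin θ = 0.0163 / 0.4756 = 0.034 mm.

0.034 mm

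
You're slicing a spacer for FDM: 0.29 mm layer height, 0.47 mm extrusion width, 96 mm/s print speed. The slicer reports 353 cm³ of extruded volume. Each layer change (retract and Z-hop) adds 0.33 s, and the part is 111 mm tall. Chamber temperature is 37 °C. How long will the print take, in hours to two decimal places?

Bead cross-section = 0.29 × 0.47, so 0.1363 mm².
Path length: 353000 mm³ / 0.1363 mm² → 2589875.3 mm.
Extrusion time = 2589875.3 / 96, so 26977.9 s.
Layer count = ceil(111 / 0.29) = 383.
Z-hop total: 383 × 0.33 → 126.39 s.
Altogether 26977.9 + 126.39 = 27104.29 s, i.e. 7.53 hours.

7.53 hours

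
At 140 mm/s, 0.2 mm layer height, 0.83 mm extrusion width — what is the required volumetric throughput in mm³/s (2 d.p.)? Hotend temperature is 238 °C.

Extrusion cross-section = 0.2 × 0.83, so 0.166 mm².
Q = v·A = 140 × 0.166 = 23.24 mm³/s.

23.24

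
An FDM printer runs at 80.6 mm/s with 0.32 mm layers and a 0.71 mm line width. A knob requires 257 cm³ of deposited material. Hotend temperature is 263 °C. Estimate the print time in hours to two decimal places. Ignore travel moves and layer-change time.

3.90 hours

Bead cross-section: 0.32 × 0.71 → 0.2272 mm².
Path length: 257000 mm³ / 0.2272 mm² → 1131162 mm.
Time extruding = 1131162 / 80.6 = 14034.3 s.
Converting: 14034.3 s = 3.90 hours.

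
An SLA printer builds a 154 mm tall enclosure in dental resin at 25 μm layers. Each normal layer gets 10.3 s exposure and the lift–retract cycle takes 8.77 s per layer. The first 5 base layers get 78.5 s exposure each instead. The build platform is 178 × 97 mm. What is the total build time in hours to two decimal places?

32.73 hours

Number of layers: 154 / 0.025 → 6160 (rounded up).
Burn-in layers: 5 × (78.5 + 8.77) → 436.35 s.
Remaining layers: 6155 × (10.3 + 8.77) → 117375.85 s.
Total = 436.35 + 117375.85 = 117812.2 s = 32.73 hours.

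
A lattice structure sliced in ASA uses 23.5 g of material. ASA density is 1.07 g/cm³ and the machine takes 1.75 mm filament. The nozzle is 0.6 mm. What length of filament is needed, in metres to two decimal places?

Extruded volume: 23.5/1.07 = 21.9626 cm³ (21962.6 mm³).
Filament cross-section = π × (1.75/2)² = 2.4053 mm².
Length = 21962.6 / 2.4053 = 9130.92 mm = 9.13 m.

9.13 m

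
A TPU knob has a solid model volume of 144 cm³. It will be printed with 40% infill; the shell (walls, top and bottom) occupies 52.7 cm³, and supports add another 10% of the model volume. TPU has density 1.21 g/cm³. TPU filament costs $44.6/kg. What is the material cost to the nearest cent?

$5.59

Volume inside the shell = 144 − 52.7 = 91.3 cm³.
Infill deposited = 0.40 × 91.3 = 36.52 cm³.
Support = 0.10 × 144, so 14.4 cm³.
Total printed volume: 52.7 + 36.52 + 14.4 → 103.62 cm³.
Mass: 103.62 × 1.21 → 125.3802 g.
Cost = 125.3802 g / 1000 × $44.6/kg = $5.59.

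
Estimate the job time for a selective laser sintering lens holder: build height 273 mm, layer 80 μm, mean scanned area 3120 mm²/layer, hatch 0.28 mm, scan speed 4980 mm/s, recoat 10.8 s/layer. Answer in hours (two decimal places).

12.36 hours

Layer count = ceil(273 / 0.08) = 3413.
Scan path per layer = 3120 / 0.28, so 11142.9 mm.
Scan time per layer = 11142.9 / 4980, so 2.2375 s.
Layer cycle = 2.2375 + 10.8, so 13.0375 s.
3413 layers × 13.0375 s/layer = 44496.9875 s, i.e. 12.36 hours.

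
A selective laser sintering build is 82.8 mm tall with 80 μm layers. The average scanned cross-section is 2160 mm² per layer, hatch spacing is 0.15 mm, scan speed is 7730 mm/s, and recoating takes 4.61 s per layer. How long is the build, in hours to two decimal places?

1.86 hours

Number of layers: 82.8 / 0.08 → 1035 (rounded up).
Hatch length per layer: 2160 / 0.15 → 14400 mm.
Laser time per layer: 14400 / 7730 → 1.8629 s.
Time per layer = 1.8629 + 4.61, so 6.4729 s.
Build time = 1035 × 6.4729 = 6699.4515 s = 1.86 hours.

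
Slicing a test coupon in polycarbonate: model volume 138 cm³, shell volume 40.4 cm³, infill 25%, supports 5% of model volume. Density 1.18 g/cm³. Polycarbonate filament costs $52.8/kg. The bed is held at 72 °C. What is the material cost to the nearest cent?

$4.47

Volume inside the shell = 138 − 40.4 = 97.6 cm³.
Deposited infill = 0.25 × 97.6, so 24.4 cm³.
Support = 0.05 × 138 = 6.9 cm³.
Total extruded = 40.4 + 24.4 + 6.9, so 71.7 cm³.
Mass = 71.7 × 1.18, so 84.606 g.
At $52.8/kg: 84.606/1000 × 52.8 = $4.47.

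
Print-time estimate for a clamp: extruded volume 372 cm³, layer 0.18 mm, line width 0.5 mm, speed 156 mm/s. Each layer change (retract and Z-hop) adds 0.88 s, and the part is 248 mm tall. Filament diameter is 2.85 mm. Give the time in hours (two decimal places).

7.70 hours

Bead cross-section = 0.18 × 0.5 = 0.09 mm².
Toolpath length = 372 cm³ / 0.09 mm² = 372000 / 0.09 = 4133333.3 mm.
Time extruding: 4133333.3 / 156 → 26495.7 s.
Layers = ⌈248/0.18⌉ = 1378.
Z-hop total = 1378 × 0.88, so 1212.64 s.
Altogether 26495.7 + 1212.64 = 27708.34 s, i.e. 7.70 hours.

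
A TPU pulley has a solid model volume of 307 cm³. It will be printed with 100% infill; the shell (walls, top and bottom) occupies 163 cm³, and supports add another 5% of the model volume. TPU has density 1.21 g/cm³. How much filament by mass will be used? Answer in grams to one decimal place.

Infill region: 307 − 163 → 144 cm³.
Infill volume = 1.00 × 144 = 144 cm³.
Support = 0.05 × 307 = 15.35 cm³.
Deposited volume = 163 + 144 + 15.35 = 322.35 cm³.
Mass: 322.35 × 1.21 → 390.0435 g.

390.0 g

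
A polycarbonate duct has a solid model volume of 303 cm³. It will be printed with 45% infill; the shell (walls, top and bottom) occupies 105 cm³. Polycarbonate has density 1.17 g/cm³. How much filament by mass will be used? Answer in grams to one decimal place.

227.1 g

Interior volume = 303 − 105, so 198 cm³.
Infill deposited = 0.45 × 198, so 89.1 cm³.
Total extruded = 105 + 89.1 = 194.1 cm³.
Mass: 194.1 × 1.17 → 227.097 g.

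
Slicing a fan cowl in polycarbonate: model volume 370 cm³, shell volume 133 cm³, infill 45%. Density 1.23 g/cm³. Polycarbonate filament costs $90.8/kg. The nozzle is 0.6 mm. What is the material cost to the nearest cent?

Volume inside the shell = 370 − 133, so 237 cm³.
Deposited infill = 0.45 × 237 = 106.65 cm³.
Total extruded: 133 + 106.65 → 239.65 cm³.
Mass: 239.65 × 1.23 → 294.7695 g.
Cost = 294.7695 g / 1000 × $90.8/kg = $26.77.

$26.77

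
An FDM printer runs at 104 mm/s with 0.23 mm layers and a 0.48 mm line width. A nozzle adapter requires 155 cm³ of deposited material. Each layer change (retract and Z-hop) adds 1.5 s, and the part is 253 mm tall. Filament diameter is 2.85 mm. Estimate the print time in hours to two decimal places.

4.21 hours

Line area = 0.23 × 0.48, so 0.1104 mm².
Toolpath length = 155 cm³ / 0.1104 mm² = 155000 / 0.1104 = 1403985.5 mm.
Extrusion time: 1403985.5 / 104 → 13499.9 s.
Layer count = ceil(253 / 0.23) = 1100.
Non-print overhead = 1100 × 1.5 = 1650 s.
Altogether 13499.9 + 1650 = 15149.9 s, i.e. 4.21 hours.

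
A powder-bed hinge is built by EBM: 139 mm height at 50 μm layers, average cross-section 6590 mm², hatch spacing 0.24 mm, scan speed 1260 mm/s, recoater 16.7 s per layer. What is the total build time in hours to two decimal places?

Layer count = ceil(139 / 0.05) = 2780.
Scan path per layer: 6590 / 0.24 → 27458.3 mm.
Scan time per layer = 27458.3 / 1260 = 21.7923 s.
Layer cycle: 21.7923 + 16.7 → 38.4923 s.
Build time = 2780 × 38.4923 = 107008.594 s = 29.72 hours.

29.72 hours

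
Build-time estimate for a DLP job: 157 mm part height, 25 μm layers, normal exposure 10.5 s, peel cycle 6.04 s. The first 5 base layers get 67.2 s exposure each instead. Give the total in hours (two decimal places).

Layers = ⌈157/0.025⌉ = 6280.
Base layers = 5 × (67.2 + 6.04) = 366.2 s.
Regular layers = 6275 × (10.5 + 6.04), so 103788.5 s.
Sum: 366.2 + 103788.5 = 104154.7 s → 28.93 hours.

28.93 hours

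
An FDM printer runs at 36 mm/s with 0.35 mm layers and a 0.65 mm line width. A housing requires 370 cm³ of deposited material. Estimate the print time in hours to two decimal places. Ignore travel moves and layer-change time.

Line area: 0.35 × 0.65 → 0.2275 mm².
Path length: 370000 mm³ / 0.2275 mm² → 1626373.6 mm.
Time extruding: 1626373.6 / 36 → 45177 s.
In the requested units: 45177 s = 12.55 hours.

12.55 hours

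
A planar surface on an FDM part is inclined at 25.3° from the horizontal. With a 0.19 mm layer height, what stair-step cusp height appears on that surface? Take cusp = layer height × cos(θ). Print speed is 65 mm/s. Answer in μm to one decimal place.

171.8 μm

Cusp = layer height × cos(25.3°) = 0.19 × 0.9041 = 0.171779 mm = 171.8 μm.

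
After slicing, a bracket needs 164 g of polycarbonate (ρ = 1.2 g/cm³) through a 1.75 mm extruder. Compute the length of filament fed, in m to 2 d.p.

Volume = 164 g / 1.2 g·cm⁻³ = 136.6667 cm³ = 136666.7 mm³.
A = π r² = π × 0.875² = 2.4053 mm².
L = V/A = 136666.7/2.4053 = 56818.98 mm → 56.82 m.

56.82 m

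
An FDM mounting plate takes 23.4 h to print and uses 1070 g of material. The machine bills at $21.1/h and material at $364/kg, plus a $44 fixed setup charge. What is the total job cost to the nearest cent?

$927.22

Machine-time cost = 21.1 × 23.4 = $493.74.
Material charge = 364 × 1070/1000, so $389.48.
Total = 493.74 + 389.48 + 44 = $927.22.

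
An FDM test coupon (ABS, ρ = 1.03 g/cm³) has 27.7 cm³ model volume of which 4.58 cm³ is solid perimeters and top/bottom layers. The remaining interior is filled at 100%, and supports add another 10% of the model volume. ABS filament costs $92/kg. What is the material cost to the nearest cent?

Volume inside the shell = 27.7 − 4.58, so 23.12 cm³.
Infill volume = 1.00 × 23.12 = 23.12 cm³.
Support = 0.10 × 27.7, so 2.77 cm³.
Deposited volume = 4.58 + 23.12 + 2.77 = 30.47 cm³.
Mass = 30.47 × 1.03 = 31.3841 g.
At $92/kg: 31.3841/1000 × 92 = $2.89.

$2.89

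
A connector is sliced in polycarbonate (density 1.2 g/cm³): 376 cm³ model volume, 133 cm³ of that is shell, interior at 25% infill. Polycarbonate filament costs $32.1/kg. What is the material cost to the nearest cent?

$7.46

Interior volume = 376 − 133 = 243 cm³.
Infill deposited: 0.25 × 243 → 60.75 cm³.
Total extruded = 133 + 60.75 = 193.75 cm³.
Mass: 193.75 × 1.2 → 232.5 g.
Cost = 232.5 g / 1000 × $32.1/kg = $7.46.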